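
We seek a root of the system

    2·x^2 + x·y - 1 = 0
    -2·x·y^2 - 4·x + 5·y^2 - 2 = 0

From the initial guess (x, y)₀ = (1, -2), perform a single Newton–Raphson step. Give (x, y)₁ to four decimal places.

At (1, -2): F = (-1.0000, 6.0000).
Jacobian J = [[4·x + y, x], [-2·y^2 - 4, -4·x·y + 10·y]].
At the point, J = [[2.0000, 1.0000], [-12.0000, -12.0000]] (det J = -12.0000).
Solving J·Δ = −F gives Δ = (0.5000, 0.0000).
Then the next iterate is (x, y)₁ = (1.5000, -2.0000).

(1.5000, -2.0000)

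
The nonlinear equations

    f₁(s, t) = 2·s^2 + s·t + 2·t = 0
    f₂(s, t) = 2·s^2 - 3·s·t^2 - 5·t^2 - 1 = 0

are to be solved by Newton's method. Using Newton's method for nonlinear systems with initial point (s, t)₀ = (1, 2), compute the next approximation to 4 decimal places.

(0.0298, 1.2738)

At (1, 2): F = (8.0000, -31.0000).
Jacobian J = [[4·s + t, s + 2], [4·s - 3·t^2, -6·s·t - 10·t]].
At the point, J = [[6.0000, 3.0000], [-8.0000, -32.0000]] (det J = -168.0000).
Solving J·Δ = −F gives Δ = (-0.9702, -0.7262).
Then the next iterate is (s, t)₁ = (0.0298, 1.2738).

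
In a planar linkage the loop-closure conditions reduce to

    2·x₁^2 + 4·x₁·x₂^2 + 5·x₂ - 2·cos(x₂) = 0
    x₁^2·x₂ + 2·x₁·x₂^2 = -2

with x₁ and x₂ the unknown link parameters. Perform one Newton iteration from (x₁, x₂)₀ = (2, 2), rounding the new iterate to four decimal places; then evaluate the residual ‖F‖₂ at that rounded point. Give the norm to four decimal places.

15.1766

At (2, 2): F = (50.832294, 26.0000).
Jacobian J = [[4·x₁ + 4·x₂^2, 8·x₁·x₂ + 2·sin(x₂) + 5], [2·x₁·x₂ + 2·x₂^2, x₁^2 + 4·x₁·x₂]].
At the point, J = [[24.0000, 38.818595], [16.0000, 20.0000]] (det J = -141.097518).
Solving J·Δ = −F gives Δ = (0.0522, -1.3417).
Then the next iterate is (x₁, x₂)₁ = (2.0522, 0.6583).
Re-evaluating at (2.0522, 0.6583): F = (13.689839, 6.551125), so ‖F‖₂ = 15.1766.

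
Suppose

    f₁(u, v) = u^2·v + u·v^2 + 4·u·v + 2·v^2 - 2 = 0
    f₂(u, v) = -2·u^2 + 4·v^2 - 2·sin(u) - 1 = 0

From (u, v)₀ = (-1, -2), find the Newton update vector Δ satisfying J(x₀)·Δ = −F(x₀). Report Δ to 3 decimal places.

At (-1, -2): F = (8.000, 14.68294).
Jacobian J = [[2·u·v + v^2 + 4·v, u^2 + 2·u·v + 4·u + 4·v], [-4·u - 2·cos(u), 8·v]].
At the point, J = [[0.000, -7.000], [2.91940, -16.000]] (det J = 20.43577).
Solving J·Δ = −F gives Δ = (1.234, 1.143).

(1.234, 1.143)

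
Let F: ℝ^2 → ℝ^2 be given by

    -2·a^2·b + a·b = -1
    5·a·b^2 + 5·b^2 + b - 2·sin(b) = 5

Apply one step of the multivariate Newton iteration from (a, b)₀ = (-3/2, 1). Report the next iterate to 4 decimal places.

At (-3/2, 1): F = (-5.0000, -8.182942).
Jacobian J = [[-4·a·b + b, -2·a^2 + a], [5·b^2, 10·a·b + 10·b - 2·cos(b) + 1]].
At the point, J = [[7.0000, -6.0000], [5.0000, -5.080605]] (det J = -5.564232).
Solving J·Δ = −F gives Δ = (-4.2584, -5.8014).
Then the next iterate is (a, b)₁ = (-5.7584, -4.8014).

(-5.7584, -4.8014)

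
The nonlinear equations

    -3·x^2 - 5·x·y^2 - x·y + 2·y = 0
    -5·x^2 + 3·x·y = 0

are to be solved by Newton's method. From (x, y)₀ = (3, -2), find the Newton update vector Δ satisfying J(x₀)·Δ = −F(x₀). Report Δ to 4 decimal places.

(-1.6400, 0.4400)

At (3, -2): F = (-85.0000, -63.0000).
Jacobian J = [[-6·x - 5·y^2 - y, -10·x·y - x + 2], [-10·x + 3·y, 3·x]].
At the point, J = [[-36.0000, 59.0000], [-36.0000, 9.0000]] (det J = 1800.0000).
Solving J·Δ = −F gives Δ = (-1.6400, 0.4400).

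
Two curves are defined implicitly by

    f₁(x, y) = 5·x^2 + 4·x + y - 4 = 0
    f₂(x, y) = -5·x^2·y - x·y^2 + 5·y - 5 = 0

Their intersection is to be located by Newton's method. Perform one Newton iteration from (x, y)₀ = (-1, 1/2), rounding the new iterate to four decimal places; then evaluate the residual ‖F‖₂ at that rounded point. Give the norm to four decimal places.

At (-1, 1/2): F = (-2.5000, -4.7500).
Jacobian J = [[10·x + 4, 1], [-10·x·y - y^2, -5·x^2 - 2·x·y + 5]].
At the point, J = [[-6.0000, 1.0000], [4.7500, 1.0000]] (det J = -10.7500).
Solving J·Δ = −F gives Δ = (0.2093, 3.7558).
Then the next iterate is (x, y)₁ = (-0.7907, 4.2558).
Re-evaluating at (-0.7907, 4.2558): F = (0.219032, 17.296258), so ‖F‖₂ = 17.2976.

17.2976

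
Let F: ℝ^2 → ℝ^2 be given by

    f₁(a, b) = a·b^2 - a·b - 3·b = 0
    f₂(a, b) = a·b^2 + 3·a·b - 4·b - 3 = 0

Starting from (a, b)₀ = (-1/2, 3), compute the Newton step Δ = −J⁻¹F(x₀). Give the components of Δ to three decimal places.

(0.625, -1.500)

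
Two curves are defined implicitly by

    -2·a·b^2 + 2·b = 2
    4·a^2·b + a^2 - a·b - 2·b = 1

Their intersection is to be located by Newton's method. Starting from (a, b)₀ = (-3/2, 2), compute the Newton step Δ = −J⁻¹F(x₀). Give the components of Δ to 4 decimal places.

At (-3/2, 2): F = (14.0000, 18.2500).
Jacobian J = [[-2·b^2, -4·a·b + 2], [8·a·b + 2·a - b, 4·a^2 - a - 2]].
At the point, J = [[-8.0000, 14.0000], [-29.0000, 8.5000]] (det J = 338.0000).
Solving J·Δ = −F gives Δ = (0.4038, -0.7692).

(0.4038, -0.7692)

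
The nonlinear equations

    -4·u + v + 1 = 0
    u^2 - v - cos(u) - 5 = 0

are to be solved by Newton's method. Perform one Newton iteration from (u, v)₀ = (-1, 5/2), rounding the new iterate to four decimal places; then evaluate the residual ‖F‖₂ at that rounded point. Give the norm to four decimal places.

At (-1, 5/2): F = (7.5000, -7.040302).
Jacobian J = [[-4, 1], [2·u + sin(u), -1]].
At the point, J = [[-4.0000, 1.0000], [-2.841471, -1.0000]] (det J = 6.841471).
Solving J·Δ = −F gives Δ = (0.0672, -7.2312).
Then the next iterate is (u, v)₁ = (-0.9328, -4.7312).
Re-evaluating at (-0.9328, -4.7312): F = (0.0000, 0.005729), so ‖F‖₂ = 0.0057.

0.0057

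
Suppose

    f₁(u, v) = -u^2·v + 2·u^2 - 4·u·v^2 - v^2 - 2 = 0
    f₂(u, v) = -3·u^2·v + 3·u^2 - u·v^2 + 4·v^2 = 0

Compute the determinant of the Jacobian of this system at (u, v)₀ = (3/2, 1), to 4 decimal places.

-14.5000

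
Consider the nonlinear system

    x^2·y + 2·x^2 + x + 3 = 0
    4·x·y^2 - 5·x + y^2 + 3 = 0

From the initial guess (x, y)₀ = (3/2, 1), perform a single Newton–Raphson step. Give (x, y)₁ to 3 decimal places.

(0.432, 0.745)

At (3/2, 1): F = (11.250, 2.500).
Jacobian J = [[2·x·y + 4·x + 1, x^2], [4·y^2 - 5, 8·x·y + 2·y]].
At the point, J = [[10.000, 2.250], [-1.000, 14.000]] (det J = 142.250).
Solving J·Δ = −F gives Δ = (-1.068, -0.255).
Then the next iterate is (x, y)₁ = (0.432, 0.745).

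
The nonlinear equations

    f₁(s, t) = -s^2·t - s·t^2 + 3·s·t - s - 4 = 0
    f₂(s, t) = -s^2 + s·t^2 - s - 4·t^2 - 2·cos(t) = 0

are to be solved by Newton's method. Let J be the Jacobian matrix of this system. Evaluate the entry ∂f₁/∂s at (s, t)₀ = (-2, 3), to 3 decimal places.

∂f₁/∂s = -2·s·t - t^2 + 3·t - 1.
At (-2, 3) this is 11.000.

11.000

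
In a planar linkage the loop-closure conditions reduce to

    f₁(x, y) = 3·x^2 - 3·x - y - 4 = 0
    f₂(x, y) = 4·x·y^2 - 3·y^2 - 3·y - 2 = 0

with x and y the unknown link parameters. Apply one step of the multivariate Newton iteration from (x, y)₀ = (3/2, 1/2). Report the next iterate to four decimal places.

At (3/2, 1/2): F = (-2.2500, -2.7500).
Jacobian J = [[6·x - 3, -1], [4·y^2, 8·x·y - 6·y - 3]].
At the point, J = [[6.0000, -1.0000], [1.0000, 0.0000]] (det J = 1.0000).
Solving J·Δ = −F gives Δ = (2.7500, 14.2500).
Then the next iterate is (x, y)₁ = (4.2500, 14.7500).

(4.2500, 14.7500)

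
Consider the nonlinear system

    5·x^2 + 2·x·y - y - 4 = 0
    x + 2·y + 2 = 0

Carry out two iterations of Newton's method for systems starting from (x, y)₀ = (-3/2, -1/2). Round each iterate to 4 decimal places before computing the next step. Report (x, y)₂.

(-0.7191, -0.6405)

At (-3/2, -1/2): F = (9.2500, -0.5000).
Jacobian J = [[10·x + 2·y, 2·x - 1], [1, 2]].
At the point, J = [[-16.0000, -4.0000], [1.0000, 2.0000]] (det J = -28.0000).
Solving J·Δ = −F gives Δ = (0.5893, -0.0446).
Then the next iterate is (x, y)₁ = (-0.9107, -0.5446).
Round to (-0.9107, -0.5446) and repeat: F = (1.683407, 0.0001), J = [[-10.1962, -2.8214], [1.0000, 2.0000]].
Δ = (0.1916, -0.0959), so (x, y)₂ = (-0.7191, -0.6405).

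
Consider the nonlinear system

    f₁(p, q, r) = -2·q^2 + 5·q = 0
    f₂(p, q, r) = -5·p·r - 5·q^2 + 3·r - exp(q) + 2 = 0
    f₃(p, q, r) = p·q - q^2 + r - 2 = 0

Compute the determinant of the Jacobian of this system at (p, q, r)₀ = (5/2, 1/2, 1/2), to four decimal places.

-6.7500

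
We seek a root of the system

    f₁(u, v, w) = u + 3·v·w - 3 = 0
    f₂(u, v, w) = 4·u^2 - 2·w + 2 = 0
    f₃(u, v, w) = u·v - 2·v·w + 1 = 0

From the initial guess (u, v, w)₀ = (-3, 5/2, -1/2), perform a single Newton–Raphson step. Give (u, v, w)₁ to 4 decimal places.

At (-3, 5/2, -1/2): F = (-9.7500, 39.0000, -4.0000).
Jacobian J = [[1, 3·w, 3·v], [8·u, 0, -2], [v, u - 2·w, -2·v]].
At the point, J = [[1.0000, -1.5000, 7.5000], [-24.0000, 0.0000, -2.0000], [2.5000, -2.0000, -5.0000]] (det J = 543.5000).
Solving J·Δ = −F gives Δ = (1.5649, -1.8482, 0.7217).
Then the next iterate is (u, v, w)₁ = (-1.4351, 0.6518, 0.2217).

(-1.4351, 0.6518, 0.2217)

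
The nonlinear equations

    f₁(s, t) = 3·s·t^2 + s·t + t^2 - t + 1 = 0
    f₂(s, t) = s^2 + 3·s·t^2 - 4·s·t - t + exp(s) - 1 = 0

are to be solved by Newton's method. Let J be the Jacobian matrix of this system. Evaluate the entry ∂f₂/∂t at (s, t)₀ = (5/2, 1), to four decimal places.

4.0000

∂f₂/∂t = 6·s·t - 4·s - 1.
At (5/2, 1) this is 4.0000.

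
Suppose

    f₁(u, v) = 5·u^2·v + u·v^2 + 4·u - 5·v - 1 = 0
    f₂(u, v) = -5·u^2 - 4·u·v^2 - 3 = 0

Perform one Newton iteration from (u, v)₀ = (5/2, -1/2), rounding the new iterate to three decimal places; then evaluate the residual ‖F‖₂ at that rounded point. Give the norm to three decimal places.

11.134

At (5/2, -1/2): F = (-3.500, -36.750).
Jacobian J = [[10·u·v + v^2 + 4, 5·u^2 + 2·u·v - 5], [-10·u - 4·v^2, -8·u·v]].
At the point, J = [[-8.250, 23.750], [-26.000, 10.000]] (det J = 535.000).
Solving J·Δ = −F gives Δ = (-1.566, -0.397).
Then the next iterate is (u, v)₁ = (0.934, -0.897).
Re-evaluating at (0.934, -0.897): F = (4.05999, -10.36780), so ‖F‖₂ = 11.134.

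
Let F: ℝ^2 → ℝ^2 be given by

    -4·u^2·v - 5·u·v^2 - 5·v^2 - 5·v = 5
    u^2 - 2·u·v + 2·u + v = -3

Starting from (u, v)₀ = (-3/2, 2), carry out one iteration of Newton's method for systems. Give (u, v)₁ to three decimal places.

(-14.250, -16.500)

At (-3/2, 2): F = (-23.000, 10.250).
Jacobian J = [[-8·u·v - 5·v^2, -4·u^2 - 10·u·v - 10·v - 5], [2·u - 2·v + 2, -2·u + 1]].
At the point, J = [[4.000, -4.000], [-5.000, 4.000]] (det J = -4.000).
Solving J·Δ = −F gives Δ = (-12.750, -18.500).
Then the next iterate is (u, v)₁ = (-14.250, -16.500).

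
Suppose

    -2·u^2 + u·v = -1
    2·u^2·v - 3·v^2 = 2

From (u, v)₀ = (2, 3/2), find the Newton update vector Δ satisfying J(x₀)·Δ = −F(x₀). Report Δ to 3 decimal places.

At (2, 3/2): F = (-4.000, 3.250).
Jacobian J = [[-4·u + v, u], [4·u·v, 2·u^2 - 6·v]].
At the point, J = [[-6.500, 2.000], [12.000, -1.000]] (det J = -17.500).
Solving J·Δ = −F gives Δ = (-0.143, 1.536).

(-0.143, 1.536)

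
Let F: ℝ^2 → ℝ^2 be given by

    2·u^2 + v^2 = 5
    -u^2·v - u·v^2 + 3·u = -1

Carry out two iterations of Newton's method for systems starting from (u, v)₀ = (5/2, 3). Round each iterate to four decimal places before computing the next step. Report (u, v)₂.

(0.6312, 2.2649)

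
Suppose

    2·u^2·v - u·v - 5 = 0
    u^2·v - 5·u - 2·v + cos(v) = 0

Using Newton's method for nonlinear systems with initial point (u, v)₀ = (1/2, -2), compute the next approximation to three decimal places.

At (1/2, -2): F = (-5.000, 0.58385).
Jacobian J = [[4·u·v - v, 2·u^2 - u], [2·u·v - 5, u^2 - sin(v) - 2]].
At the point, J = [[-2.000, 0.000], [-7.000, -0.84070]] (det J = 1.68141).
Solving J·Δ = −F gives Δ = (-2.500, 21.510).
Then the next iterate is (u, v)₁ = (-2.000, 19.510).

(-2.000, 19.510)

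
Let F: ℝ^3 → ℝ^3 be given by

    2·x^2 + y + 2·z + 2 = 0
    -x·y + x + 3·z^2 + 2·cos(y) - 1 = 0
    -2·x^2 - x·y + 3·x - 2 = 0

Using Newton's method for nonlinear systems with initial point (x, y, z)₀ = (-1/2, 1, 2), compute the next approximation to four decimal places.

At (-1/2, 1, 2): F = (7.5000, 12.080605, -3.5000).
Jacobian J = [[4·x, 1, 2], [-y + 1, -x - 2·sin(y), 6·z], [-4·x - y + 3, -x, 0]].
At the point, J = [[-2.0000, 1.0000, 2.0000], [0.0000, -1.182942, 12.0000], [4.0000, 0.5000, 0.0000]] (det J = 69.463536).
Solving J·Δ = −F gives Δ = (1.1978, -2.5820, -1.2612).
Then the next iterate is (x, y, z)₁ = (0.6978, -1.5820, 0.7388).

(0.6978, -1.5820, 0.7388)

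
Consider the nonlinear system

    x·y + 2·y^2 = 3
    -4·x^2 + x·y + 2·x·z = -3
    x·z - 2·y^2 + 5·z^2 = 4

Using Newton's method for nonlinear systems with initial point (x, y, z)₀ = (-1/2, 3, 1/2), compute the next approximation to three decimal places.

(-0.394, 1.798, 1.951)

At (-1/2, 3, 1/2): F = (13.500, 0.000, -21.000).
Jacobian J = [[y, x + 4·y, 0], [-8·x + y + 2·z, x, 2·x], [z, -4·y, x + 10·z]].
At the point, J = [[3.000, 11.500, 0.000], [8.000, -0.500, -1.000], [0.500, -12.000, 4.500]] (det J = -462.500).
Solving J·Δ = −F gives Δ = (0.106, -1.202, 1.451).
Then the next iterate is (x, y, z)₁ = (-0.394, 1.798, 1.951).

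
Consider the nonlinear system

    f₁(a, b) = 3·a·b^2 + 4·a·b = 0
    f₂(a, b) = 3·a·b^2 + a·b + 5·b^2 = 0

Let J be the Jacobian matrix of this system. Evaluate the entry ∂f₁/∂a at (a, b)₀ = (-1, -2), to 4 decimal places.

∂f₁/∂a = 3·b^2 + 4·b.
At (-1, -2) this is 4.0000.

4.0000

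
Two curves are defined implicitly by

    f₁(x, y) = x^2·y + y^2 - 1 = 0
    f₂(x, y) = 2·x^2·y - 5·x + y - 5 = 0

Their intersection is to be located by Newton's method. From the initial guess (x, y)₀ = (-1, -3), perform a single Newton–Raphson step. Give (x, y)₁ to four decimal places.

(-0.4340, -1.3208)

At (-1, -3): F = (5.0000, -9.0000).
Jacobian J = [[2·x·y, x^2 + 2·y], [4·x·y - 5, 2·x^2 + 1]].
At the point, J = [[6.0000, -5.0000], [7.0000, 3.0000]] (det J = 53.0000).
Solving J·Δ = −F gives Δ = (0.5660, 1.6792).
Then the next iterate is (x, y)₁ = (-0.4340, -1.3208).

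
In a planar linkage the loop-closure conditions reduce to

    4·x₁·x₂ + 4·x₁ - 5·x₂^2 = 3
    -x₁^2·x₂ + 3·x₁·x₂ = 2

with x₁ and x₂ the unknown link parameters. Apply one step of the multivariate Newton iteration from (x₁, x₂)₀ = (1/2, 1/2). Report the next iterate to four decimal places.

At (1/2, 1/2): F = (-1.2500, -1.3750).
Jacobian J = [[4·x₂ + 4, 4·x₁ - 10·x₂], [-2·x₁·x₂ + 3·x₂, -x₁^2 + 3·x₁]].
At the point, J = [[6.0000, -3.0000], [1.0000, 1.2500]] (det J = 10.5000).
Solving J·Δ = −F gives Δ = (0.5417, 0.6667).
Then the next iterate is (x₁, x₂)₁ = (1.0417, 1.1667).

(1.0417, 1.1667)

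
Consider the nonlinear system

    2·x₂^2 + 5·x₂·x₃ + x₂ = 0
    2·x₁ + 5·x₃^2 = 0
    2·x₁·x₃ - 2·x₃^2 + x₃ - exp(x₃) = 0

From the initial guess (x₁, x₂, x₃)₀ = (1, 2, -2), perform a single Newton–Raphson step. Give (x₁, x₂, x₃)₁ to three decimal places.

(0.250, 2.250, -0.975)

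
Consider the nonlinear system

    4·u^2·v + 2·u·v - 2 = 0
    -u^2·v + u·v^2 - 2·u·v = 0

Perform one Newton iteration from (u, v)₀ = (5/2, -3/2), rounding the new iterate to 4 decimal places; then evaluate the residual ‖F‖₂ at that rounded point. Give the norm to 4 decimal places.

15.8030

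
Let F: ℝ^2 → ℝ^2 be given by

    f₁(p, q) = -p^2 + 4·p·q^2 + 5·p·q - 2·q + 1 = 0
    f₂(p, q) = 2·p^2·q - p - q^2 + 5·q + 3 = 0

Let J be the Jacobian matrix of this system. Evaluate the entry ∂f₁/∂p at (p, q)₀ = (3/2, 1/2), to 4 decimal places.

0.5000

∂f₁/∂p = -2·p + 4·q^2 + 5·q.
At (3/2, 1/2) this is 0.5000.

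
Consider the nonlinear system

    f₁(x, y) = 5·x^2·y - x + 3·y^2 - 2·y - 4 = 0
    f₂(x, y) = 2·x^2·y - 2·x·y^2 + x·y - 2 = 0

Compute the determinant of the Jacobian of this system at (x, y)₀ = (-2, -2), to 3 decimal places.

-426.000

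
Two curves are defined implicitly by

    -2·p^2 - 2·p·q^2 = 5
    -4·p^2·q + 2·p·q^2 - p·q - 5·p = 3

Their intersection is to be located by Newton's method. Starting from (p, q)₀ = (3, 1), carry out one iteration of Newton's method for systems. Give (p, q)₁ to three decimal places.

(-1.071, 3.333)

At (3, 1): F = (-29.000, -51.000).
Jacobian J = [[-4·p - 2·q^2, -4·p·q], [-8·p·q + 2·q^2 - q - 5, -4·p^2 + 4·p·q - p]].
At the point, J = [[-14.000, -12.000], [-28.000, -27.000]] (det J = 42.000).
Solving J·Δ = −F gives Δ = (-4.071, 2.333).
Then the next iterate is (p, q)₁ = (-1.071, 3.333).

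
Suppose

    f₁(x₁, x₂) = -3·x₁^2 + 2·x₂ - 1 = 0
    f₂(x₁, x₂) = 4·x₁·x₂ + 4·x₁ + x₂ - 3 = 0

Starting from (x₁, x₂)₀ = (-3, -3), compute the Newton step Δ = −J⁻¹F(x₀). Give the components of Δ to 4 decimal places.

At (-3, -3): F = (-34.0000, 18.0000).
Jacobian J = [[-6·x₁, 2], [4·x₂ + 4, 4·x₁ + 1]].
At the point, J = [[18.0000, 2.0000], [-8.0000, -11.0000]] (det J = -182.0000).
Solving J·Δ = −F gives Δ = (1.8571, 0.2857).

(1.8571, 0.2857)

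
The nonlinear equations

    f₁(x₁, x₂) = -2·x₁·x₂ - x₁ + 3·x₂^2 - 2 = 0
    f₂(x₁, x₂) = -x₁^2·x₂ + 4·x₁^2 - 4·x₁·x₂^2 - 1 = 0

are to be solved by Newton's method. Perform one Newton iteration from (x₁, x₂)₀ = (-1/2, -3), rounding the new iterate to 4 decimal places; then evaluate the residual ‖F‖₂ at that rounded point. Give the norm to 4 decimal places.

At (-1/2, -3): F = (22.5000, 18.7500).
Jacobian J = [[-2·x₂ - 1, -2·x₁ + 6·x₂], [-2·x₁·x₂ + 8·x₁ - 4·x₂^2, -x₁^2 - 8·x₁·x₂]].
At the point, J = [[5.0000, -17.0000], [-43.0000, -12.2500]] (det J = -792.2500).
Solving J·Δ = −F gives Δ = (0.0544, 1.3395).
Then the next iterate is (x₁, x₂)₁ = (-0.4456, -1.6605).
Re-evaluating at (-0.4456, -1.6605): F = (5.237543, 5.038486), so ‖F‖₂ = 7.2676.

7.2676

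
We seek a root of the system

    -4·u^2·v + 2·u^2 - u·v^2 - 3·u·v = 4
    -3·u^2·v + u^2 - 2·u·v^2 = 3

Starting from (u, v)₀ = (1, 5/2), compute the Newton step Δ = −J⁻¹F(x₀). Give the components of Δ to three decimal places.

(-0.876, 0.026)

At (1, 5/2): F = (-25.750, -22.000).
Jacobian J = [[-8·u·v + 4·u - v^2 - 3·v, -4·u^2 - 2·u·v - 3·u], [-6·u·v + 2·u - 2·v^2, -3·u^2 - 4·u·v]].
At the point, J = [[-29.750, -12.000], [-25.500, -13.000]] (det J = 80.750).
Solving J·Δ = −F gives Δ = (-0.876, 0.026).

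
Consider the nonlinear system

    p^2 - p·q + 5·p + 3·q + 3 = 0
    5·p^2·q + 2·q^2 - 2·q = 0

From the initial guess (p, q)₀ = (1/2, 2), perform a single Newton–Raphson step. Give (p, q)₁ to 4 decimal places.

At (1/2, 2): F = (10.7500, 6.5000).
Jacobian J = [[2·p - q + 5, -p + 3], [10·p·q, 5·p^2 + 4·q - 2]].
At the point, J = [[4.0000, 2.5000], [10.0000, 7.2500]] (det J = 4.0000).
Solving J·Δ = −F gives Δ = (-15.4219, 20.3750).
Then the next iterate is (p, q)₁ = (-14.9219, 22.3750).

(-14.9219, 22.3750)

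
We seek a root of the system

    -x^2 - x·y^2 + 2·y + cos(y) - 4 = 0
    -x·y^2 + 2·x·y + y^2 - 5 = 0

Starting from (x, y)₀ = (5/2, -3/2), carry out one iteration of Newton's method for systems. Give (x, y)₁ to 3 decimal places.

(1.629, -0.310)

At (5/2, -3/2): F = (-18.80426, -15.875).
Jacobian J = [[-2·x - y^2, -2·x·y - sin(y) + 2], [-y^2 + 2·y, -2·x·y + 2·x + 2·y]].
At the point, J = [[-7.250, 10.49749], [-5.250, 9.500]] (det J = -13.76315).
Solving J·Δ = −F gives Δ = (-0.871, 1.190).
Then the next iterate is (x, y)₁ = (1.629, -0.310).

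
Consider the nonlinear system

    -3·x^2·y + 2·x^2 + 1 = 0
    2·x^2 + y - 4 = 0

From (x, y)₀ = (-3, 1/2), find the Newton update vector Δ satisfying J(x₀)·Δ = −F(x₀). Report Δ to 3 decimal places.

(1.214, 0.069)

At (-3, 1/2): F = (5.500, 14.500).
Jacobian J = [[-6·x·y + 4·x, -3·x^2], [4·x, 1]].
At the point, J = [[-3.000, -27.000], [-12.000, 1.000]] (det J = -327.000).
Solving J·Δ = −F gives Δ = (1.214, 0.069).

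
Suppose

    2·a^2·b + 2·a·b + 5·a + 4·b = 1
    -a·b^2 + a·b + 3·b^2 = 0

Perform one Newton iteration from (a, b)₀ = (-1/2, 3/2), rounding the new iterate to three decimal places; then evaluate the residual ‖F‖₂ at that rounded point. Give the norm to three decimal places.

At (-1/2, 3/2): F = (1.750, 7.125).
Jacobian J = [[4·a·b + 2·b + 5, 2·a^2 + 2·a + 4], [-b^2 + b, -2·a·b + a + 6·b]].
At the point, J = [[5.000, 3.500], [-0.750, 10.000]] (det J = 52.625).
Solving J·Δ = −F gives Δ = (0.141, -0.702).
Then the next iterate is (a, b)₁ = (-0.359, 0.798).
Re-evaluating at (-0.359, 0.798): F = (0.02973, 1.85254), so ‖F‖₂ = 1.853.

1.853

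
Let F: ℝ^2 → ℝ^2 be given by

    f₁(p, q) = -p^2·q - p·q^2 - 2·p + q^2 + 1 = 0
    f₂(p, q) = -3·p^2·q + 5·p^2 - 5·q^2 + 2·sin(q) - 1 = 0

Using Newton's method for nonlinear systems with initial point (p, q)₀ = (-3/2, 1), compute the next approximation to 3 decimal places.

(2.567, -0.545)

At (-3/2, 1): F = (4.250, 0.18294).
Jacobian J = [[-2·p·q - q^2 - 2, -p^2 - 2·p·q + 2·q], [-6·p·q + 10·p, -3·p^2 - 10·q + 2·cos(q)]].
At the point, J = [[0.000, 2.750], [-6.000, -15.66940]] (det J = 16.500).
Solving J·Δ = −F gives Δ = (4.067, -1.545).
Then the next iterate is (p, q)₁ = (2.567, -0.545).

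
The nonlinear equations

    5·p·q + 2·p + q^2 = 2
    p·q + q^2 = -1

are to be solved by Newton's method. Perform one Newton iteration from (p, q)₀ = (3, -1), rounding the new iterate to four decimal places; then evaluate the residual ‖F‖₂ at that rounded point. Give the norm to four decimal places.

0.6261

At (3, -1): F = (-10.0000, -1.0000).
Jacobian J = [[5·q + 2, 5·p + 2·q], [q, p + 2·q]].
At the point, J = [[-3.0000, 13.0000], [-1.0000, 1.0000]] (det J = 10.0000).
Solving J·Δ = −F gives Δ = (-0.3000, 0.7000).
Then the next iterate is (p, q)₁ = (2.7000, -0.3000).
Re-evaluating at (2.7000, -0.3000): F = (-0.5600, 0.2800), so ‖F‖₂ = 0.6261.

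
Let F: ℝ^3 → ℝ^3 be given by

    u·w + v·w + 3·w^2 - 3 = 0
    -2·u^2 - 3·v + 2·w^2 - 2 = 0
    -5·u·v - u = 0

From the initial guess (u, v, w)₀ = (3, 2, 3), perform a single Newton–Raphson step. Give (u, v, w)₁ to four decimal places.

(1.2085, 1.1138, 1.6536)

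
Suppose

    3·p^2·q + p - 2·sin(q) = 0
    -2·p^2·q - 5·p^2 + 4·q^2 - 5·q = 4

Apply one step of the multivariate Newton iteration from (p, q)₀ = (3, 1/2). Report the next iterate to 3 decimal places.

(1.321, 0.549)

At (3, 1/2): F = (15.54115, -59.500).
Jacobian J = [[6·p·q + 1, 3·p^2 - 2·cos(q)], [-4·p·q - 10·p, -2·p^2 + 8·q - 5]].
At the point, J = [[10.000, 25.24483], [-36.000, -19.000]] (det J = 718.81406).
Solving J·Δ = −F gives Δ = (-1.679, 0.049).
Then the next iterate is (p, q)₁ = (1.321, 0.549).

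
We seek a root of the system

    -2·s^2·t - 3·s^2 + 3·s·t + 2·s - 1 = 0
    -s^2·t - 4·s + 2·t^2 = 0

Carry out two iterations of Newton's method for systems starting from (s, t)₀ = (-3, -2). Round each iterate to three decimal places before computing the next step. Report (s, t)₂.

(-0.559, -0.816)

At (-3, -2): F = (20.000, 38.000).
Jacobian J = [[-4·s·t - 6·s + 3·t + 2, -2·s^2 + 3·s], [-2·s·t - 4, -s^2 + 4·t]].
At the point, J = [[-10.000, -27.000], [-16.000, -17.000]] (det J = -262.000).
Solving J·Δ = −F gives Δ = (2.618, -0.229).
Then the next iterate is (s, t)₁ = (-0.382, -2.229).
Round to (-0.382, -2.229) and repeat: F = (1.00319, 11.79015), J = [[-5.80091, -1.43785], [-5.70296, -9.06192]].
Δ = (-0.177, 1.413), so (s, t)₂ = (-0.559, -0.816).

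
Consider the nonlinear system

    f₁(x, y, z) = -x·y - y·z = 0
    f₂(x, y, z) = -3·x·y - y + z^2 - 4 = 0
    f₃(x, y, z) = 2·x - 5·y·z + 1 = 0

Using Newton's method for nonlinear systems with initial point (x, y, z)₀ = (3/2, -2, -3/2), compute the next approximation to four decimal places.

At (3/2, -2, -3/2): F = (0.0000, 9.2500, -11.0000).
Jacobian J = [[-y, -x - z, -y], [-3·y, -3·x - 1, 2·z], [2, -5·z, -5·y]].
At the point, J = [[2.0000, 0.0000, 2.0000], [6.0000, -5.5000, -3.0000], [2.0000, 7.5000, 10.0000]] (det J = 47.0000).
Solving J·Δ = −F gives Δ = (-0.3777, 1.0638, 0.3777).
Then the next iterate is (x, y, z)₁ = (1.1223, -0.9362, -1.1223).

(1.1223, -0.9362, -1.1223)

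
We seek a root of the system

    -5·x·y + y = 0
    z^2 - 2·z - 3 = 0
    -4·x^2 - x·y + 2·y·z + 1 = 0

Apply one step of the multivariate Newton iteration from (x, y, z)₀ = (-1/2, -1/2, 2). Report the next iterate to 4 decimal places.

(0.6667, -0.8333, 3.5000)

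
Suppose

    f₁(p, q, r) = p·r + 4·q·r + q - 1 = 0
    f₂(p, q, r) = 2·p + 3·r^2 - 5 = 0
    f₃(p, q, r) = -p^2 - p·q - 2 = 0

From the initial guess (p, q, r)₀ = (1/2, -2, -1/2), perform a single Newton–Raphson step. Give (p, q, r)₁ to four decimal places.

(2.0167, -1.4667, -0.5722)

At (1/2, -2, -1/2): F = (0.7500, -3.2500, -1.2500).
Jacobian J = [[r, 4·r + 1, p + 4·q], [2, 0, 6·r], [-2·p - q, -p, 0]].
At the point, J = [[-0.5000, -1.0000, -7.5000], [2.0000, 0.0000, -3.0000], [1.0000, -0.5000, 0.0000]] (det J = 11.2500).
Solving J·Δ = −F gives Δ = (1.5167, 0.5333, -0.0722).
Then the next iterate is (p, q, r)₁ = (2.0167, -1.4667, -0.5722).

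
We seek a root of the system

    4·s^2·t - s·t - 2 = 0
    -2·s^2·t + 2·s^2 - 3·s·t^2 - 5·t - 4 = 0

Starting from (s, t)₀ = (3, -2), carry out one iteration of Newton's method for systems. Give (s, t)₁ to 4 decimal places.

(1.7942, -1.6201)

At (3, -2): F = (-68.0000, 24.0000).
Jacobian J = [[8·s·t - t, 4·s^2 - s], [-4·s·t + 4·s - 3·t^2, -2·s^2 - 6·s·t - 5]].
At the point, J = [[-46.0000, 33.0000], [24.0000, 13.0000]] (det J = -1390.0000).
Solving J·Δ = −F gives Δ = (-1.2058, 0.3799).
Then the next iterate is (s, t)₁ = (1.7942, -1.6201).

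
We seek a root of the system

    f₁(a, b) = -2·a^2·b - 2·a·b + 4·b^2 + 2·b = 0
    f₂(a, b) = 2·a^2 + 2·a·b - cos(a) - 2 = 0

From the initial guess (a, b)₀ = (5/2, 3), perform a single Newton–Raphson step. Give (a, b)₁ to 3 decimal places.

(1.640, 0.594)

At (5/2, 3): F = (-10.500, 26.30114).
Jacobian J = [[-4·a·b - 2·b, -2·a^2 - 2·a + 8·b + 2], [4·a + 2·b + sin(a), 2·a]].
At the point, J = [[-36.000, 8.500], [16.59847, 5.000]] (det J = -321.08701).
Solving J·Δ = −F gives Δ = (-0.860, -2.406).
Then the next iterate is (a, b)₁ = (1.640, 0.594).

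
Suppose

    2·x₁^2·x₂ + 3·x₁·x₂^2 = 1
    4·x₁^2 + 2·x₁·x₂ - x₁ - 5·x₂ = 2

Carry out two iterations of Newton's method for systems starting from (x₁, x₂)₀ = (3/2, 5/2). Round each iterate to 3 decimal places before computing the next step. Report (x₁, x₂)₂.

At (3/2, 5/2): F = (38.375, 0.500).
Jacobian J = [[4·x₁·x₂ + 3·x₂^2, 2·x₁^2 + 6·x₁·x₂], [8·x₁ + 2·x₂ - 1, 2·x₁ - 5]].
At the point, J = [[33.750, 27.000], [16.000, -2.000]] (det J = -499.500).
Solving J·Δ = −F gives Δ = (-0.181, -1.195).
Then the next iterate is (x₁, x₂)₁ = (1.319, 1.305).
Round to (1.319, 1.305) and repeat: F = (10.27965, 0.55763), J = [[11.99425, 13.80729], [12.162, -2.362]].
Δ = (-0.163, -0.603), so (x₁, x₂)₂ = (1.156, 0.702).

(1.156, 0.702)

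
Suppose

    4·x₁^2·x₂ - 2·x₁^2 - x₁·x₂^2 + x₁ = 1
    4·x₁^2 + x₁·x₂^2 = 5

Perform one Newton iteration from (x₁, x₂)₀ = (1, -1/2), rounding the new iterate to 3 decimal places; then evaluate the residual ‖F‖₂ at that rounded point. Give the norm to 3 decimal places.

1.875

At (1, -1/2): F = (-4.250, -0.750).
Jacobian J = [[8·x₁·x₂ - 4·x₁ - x₂^2 + 1, 4·x₁^2 - 2·x₁·x₂], [8·x₁ + x₂^2, 2·x₁·x₂]].
At the point, J = [[-7.250, 5.000], [8.250, -1.000]] (det J = -34.000).
Solving J·Δ = −F gives Δ = (0.235, 1.191).
Then the next iterate is (x₁, x₂)₁ = (1.235, 0.691).
Re-evaluating at (1.235, 0.691): F = (0.81058, 1.69059), so ‖F‖₂ = 1.875.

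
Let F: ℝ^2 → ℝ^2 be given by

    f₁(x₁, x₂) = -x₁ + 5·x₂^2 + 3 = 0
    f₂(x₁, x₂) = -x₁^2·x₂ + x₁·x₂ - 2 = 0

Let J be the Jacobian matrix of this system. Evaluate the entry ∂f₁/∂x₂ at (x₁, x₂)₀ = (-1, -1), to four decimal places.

-10.0000

∂f₁/∂x₂ = 10·x₂.
At (-1, -1) this is -10.0000.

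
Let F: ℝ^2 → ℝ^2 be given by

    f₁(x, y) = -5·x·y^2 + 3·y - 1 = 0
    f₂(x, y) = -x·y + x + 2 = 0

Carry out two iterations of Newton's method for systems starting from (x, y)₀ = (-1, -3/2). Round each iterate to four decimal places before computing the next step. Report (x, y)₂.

(-1.1049, -0.7833)

At (-1, -3/2): F = (5.7500, -0.5000).
Jacobian J = [[-5·y^2, -10·x·y + 3], [-y + 1, -x]].
At the point, J = [[-11.2500, -12.0000], [2.5000, 1.0000]] (det J = 18.7500).
Solving J·Δ = −F gives Δ = (0.0133, 0.4667).
Then the next iterate is (x, y)₁ = (-0.9867, -1.0333).
Round to (-0.9867, -1.0333) and repeat: F = (1.167642, -0.006257), J = [[-5.338544, -7.195571], [2.0333, 0.9867]].
Δ = (-0.1182, 0.2500), so (x, y)₂ = (-1.1049, -0.7833).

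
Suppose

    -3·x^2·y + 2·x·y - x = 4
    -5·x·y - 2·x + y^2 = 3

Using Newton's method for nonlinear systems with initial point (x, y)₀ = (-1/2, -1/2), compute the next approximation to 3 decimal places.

(-2.600, 2.200)

At (-1/2, -1/2): F = (-2.625, -3.000).
Jacobian J = [[-6·x·y + 2·y - 1, -3·x^2 + 2·x], [-5·y - 2, -5·x + 2·y]].
At the point, J = [[-3.500, -1.750], [0.500, 1.500]] (det J = -4.375).
Solving J·Δ = −F gives Δ = (-2.100, 2.700).
Then the next iterate is (x, y)₁ = (-2.600, 2.200).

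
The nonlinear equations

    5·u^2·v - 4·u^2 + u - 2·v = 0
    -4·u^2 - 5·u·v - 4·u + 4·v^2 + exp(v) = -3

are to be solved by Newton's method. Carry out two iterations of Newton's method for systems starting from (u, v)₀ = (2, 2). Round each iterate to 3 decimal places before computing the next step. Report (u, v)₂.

At (2, 2): F = (22.000, -17.61094).
Jacobian J = [[10·u·v - 8·u + 1, 5·u^2 - 2], [-8·u - 5·v - 4, -5·u + 8·v + exp(v)]].
At the point, J = [[25.000, 18.000], [-30.000, 13.38906]] (det J = 874.72640).
Solving J·Δ = −F gives Δ = (-0.699, -0.251).
Then the next iterate is (u, v)₁ = (1.301, 1.749).
Round to (1.301, 1.749) and repeat: F = (5.83439, -2.36679), J = [[13.34649, 6.46300], [-23.153, 13.23585]].
Δ = (-0.284, -0.317), so (u, v)₂ = (1.017, 1.432).

(1.017, 1.432)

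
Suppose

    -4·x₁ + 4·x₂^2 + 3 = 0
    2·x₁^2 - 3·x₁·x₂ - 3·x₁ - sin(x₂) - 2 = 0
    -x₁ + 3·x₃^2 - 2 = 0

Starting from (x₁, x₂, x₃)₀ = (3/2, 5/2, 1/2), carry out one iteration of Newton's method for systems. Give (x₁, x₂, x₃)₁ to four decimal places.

(-0.3664, 1.0267, 0.7945)

At (3/2, 5/2, 1/2): F = (22.0000, -13.848472, -2.7500).
Jacobian J = [[-4, 8·x₂, 0], [4·x₁ - 3·x₂ - 3, -3·x₁ - cos(x₂), 0], [-1, 0, 6·x₃]].
At the point, J = [[-4.0000, 20.0000, 0.0000], [-4.5000, -3.698856, 0.0000], [-1.0000, 0.0000, 3.0000]] (det J = 314.386277).
Solving J·Δ = −F gives Δ = (-1.8664, -1.4733, 0.2945).
Then the next iterate is (x₁, x₂, x₃)₁ = (-0.3664, 1.0267, 0.7945).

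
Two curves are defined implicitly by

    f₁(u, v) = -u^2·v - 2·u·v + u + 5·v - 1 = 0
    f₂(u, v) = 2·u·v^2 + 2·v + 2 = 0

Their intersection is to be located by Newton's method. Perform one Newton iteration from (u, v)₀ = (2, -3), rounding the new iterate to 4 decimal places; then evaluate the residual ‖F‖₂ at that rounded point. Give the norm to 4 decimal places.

9.7520

At (2, -3): F = (10.0000, 32.0000).
Jacobian J = [[-2·u·v - 2·v + 1, -u^2 - 2·u + 5], [2·v^2, 4·u·v + 2]].
At the point, J = [[19.0000, -3.0000], [18.0000, -22.0000]] (det J = -364.0000).
Solving J·Δ = −F gives Δ = (-0.3407, 1.1758).
Then the next iterate is (u, v)₁ = (1.6593, -1.8242).
Re-evaluating at (1.6593, -1.8242): F = (2.614617, 9.394924), so ‖F‖₂ = 9.7520.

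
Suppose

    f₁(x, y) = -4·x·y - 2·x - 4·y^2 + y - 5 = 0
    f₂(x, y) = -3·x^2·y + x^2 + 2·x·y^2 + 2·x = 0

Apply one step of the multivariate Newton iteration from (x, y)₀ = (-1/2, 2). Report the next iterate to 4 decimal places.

(-0.4392, 0.8763)

At (-1/2, 2): F = (-14.0000, -6.2500).
Jacobian J = [[-4·y - 2, -4·x - 8·y + 1], [-6·x·y + 2·x + 2·y^2 + 2, -3·x^2 + 4·x·y]].
At the point, J = [[-10.0000, -13.0000], [15.0000, -4.7500]] (det J = 242.5000).
Solving J·Δ = −F gives Δ = (0.0608, -1.1237).
Then the next iterate is (x, y)₁ = (-0.4392, 0.8763).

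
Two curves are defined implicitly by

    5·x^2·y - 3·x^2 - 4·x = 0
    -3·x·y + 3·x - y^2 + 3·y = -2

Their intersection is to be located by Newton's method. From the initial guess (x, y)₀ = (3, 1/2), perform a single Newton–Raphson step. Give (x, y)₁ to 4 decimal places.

(-9.6081, -1.0946)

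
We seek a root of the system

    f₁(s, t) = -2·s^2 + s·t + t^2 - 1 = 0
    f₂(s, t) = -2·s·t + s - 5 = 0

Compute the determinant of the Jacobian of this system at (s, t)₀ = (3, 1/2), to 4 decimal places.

J = [[-4·s + t, s + 2·t], [-2·t + 1, -2·s]].
At the point, J = [[-11.5000, 4.0000], [0.0000, -6.0000]].
det J = 69.0000.

69.0000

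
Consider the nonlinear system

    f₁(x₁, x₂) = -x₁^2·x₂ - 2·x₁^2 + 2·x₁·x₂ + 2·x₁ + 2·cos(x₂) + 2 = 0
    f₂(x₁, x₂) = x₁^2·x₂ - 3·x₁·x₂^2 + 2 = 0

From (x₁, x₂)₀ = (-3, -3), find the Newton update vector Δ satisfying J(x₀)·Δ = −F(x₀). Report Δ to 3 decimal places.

At (-3, -3): F = (21.02002, 56.000).
Jacobian J = [[-2·x₁·x₂ - 4·x₁ + 2·x₂ + 2, -x₁^2 + 2·x₁ - 2·sin(x₂)], [2·x₁·x₂ - 3·x₂^2, x₁^2 - 6·x₁·x₂]].
At the point, J = [[-10.000, -14.71776], [-9.000, -45.000]] (det J = 317.54016).
Solving J·Δ = −F gives Δ = (0.383, 1.168).

(0.383, 1.168)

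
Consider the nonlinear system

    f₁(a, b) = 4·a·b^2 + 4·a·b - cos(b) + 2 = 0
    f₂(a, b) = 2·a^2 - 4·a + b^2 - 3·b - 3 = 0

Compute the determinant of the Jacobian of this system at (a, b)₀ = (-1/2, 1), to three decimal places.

J = [[4·b^2 + 4·b, 8·a·b + 4·a + sin(b)], [4·a - 4, 2·b - 3]].
At the point, J = [[8.000, -5.15853], [-6.000, -1.000]].
det J = -38.951.

-38.951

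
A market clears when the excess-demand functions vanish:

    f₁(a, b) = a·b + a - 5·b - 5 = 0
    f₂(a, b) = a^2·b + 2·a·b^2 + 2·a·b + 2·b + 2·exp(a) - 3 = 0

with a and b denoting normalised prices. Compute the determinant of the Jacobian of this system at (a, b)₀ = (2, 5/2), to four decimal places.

J = [[b + 1, a - 5], [2·a·b + 2·b^2 + 2·b + 2·exp(a), a^2 + 4·a·b + 2·a + 2]].
At the point, J = [[3.5000, -3.0000], [42.278112, 30.0000]].
det J = 231.8343.

231.8343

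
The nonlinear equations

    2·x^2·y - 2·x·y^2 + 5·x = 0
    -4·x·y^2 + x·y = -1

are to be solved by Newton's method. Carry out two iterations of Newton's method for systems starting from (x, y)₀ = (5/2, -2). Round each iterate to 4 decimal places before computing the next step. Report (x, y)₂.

(6.7925, 0.3647)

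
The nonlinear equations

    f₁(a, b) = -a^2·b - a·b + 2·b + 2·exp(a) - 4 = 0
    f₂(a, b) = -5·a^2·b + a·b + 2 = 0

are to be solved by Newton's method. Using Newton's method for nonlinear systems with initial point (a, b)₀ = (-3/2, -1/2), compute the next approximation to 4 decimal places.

At (-3/2, -1/2): F = (-4.178740, 8.3750).
Jacobian J = [[-2·a·b - b + 2·exp(a), -a^2 - a + 2], [-10·a·b + b, -5·a^2 + a]].
At the point, J = [[-0.553740, 1.2500], [-8.0000, -12.7500]] (det J = 17.060181).
Solving J·Δ = −F gives Δ = (-2.5094, 2.2314).
Then the next iterate is (a, b)₁ = (-4.0094, 1.7314).

(-4.0094, 1.7314)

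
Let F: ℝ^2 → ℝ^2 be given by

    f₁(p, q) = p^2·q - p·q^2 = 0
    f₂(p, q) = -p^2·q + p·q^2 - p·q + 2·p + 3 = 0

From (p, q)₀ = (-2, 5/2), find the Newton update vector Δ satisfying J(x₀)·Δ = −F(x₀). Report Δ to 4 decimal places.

(-0.4314, -2.1078)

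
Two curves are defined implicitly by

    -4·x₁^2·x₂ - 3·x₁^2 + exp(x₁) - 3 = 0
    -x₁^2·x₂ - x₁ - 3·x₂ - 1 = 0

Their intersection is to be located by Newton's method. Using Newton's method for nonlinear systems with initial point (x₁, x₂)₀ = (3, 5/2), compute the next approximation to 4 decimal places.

(3.2104, -0.6138)

At (3, 5/2): F = (-99.914463, -34.0000).
Jacobian J = [[-8·x₁·x₂ - 6·x₁ + exp(x₁), -4·x₁^2], [-2·x₁·x₂ - 1, -x₁^2 - 3]].
At the point, J = [[-57.914463, -36.0000], [-16.0000, -12.0000]] (det J = 118.973557).
Solving J·Δ = −F gives Δ = (0.2104, -3.1138).
Then the next iterate is (x₁, x₂)₁ = (3.2104, -0.6138).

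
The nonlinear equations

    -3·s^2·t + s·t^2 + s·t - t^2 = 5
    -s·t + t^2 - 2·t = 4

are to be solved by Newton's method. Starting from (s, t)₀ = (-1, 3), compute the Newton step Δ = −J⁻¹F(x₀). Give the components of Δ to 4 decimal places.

(1.4020, 0.4412)

At (-1, 3): F = (-35.0000, 2.0000).
Jacobian J = [[-6·s·t + t^2 + t, -3·s^2 + 2·s·t + s - 2·t], [-t, -s + 2·t - 2]].
At the point, J = [[30.0000, -16.0000], [-3.0000, 5.0000]] (det J = 102.0000).
Solving J·Δ = −F gives Δ = (1.4020, 0.4412).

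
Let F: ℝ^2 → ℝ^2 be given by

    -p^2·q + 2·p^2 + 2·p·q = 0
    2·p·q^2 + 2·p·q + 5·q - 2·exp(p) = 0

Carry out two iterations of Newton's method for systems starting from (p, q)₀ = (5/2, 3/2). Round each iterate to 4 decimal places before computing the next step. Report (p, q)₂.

At (5/2, 3/2): F = (10.6250, 1.885012).
Jacobian J = [[-2·p·q + 4·p + 2·q, -p^2 + 2·p], [2·q^2 + 2·q - 2·exp(p), 4·p·q + 2·p + 5]].
At the point, J = [[5.5000, -1.2500], [-16.864988, 25.0000]] (det J = 116.418765).
Solving J·Δ = −F gives Δ = (-2.3019, -1.6282).
Then the next iterate is (p, q)₁ = (0.1981, -0.1282).
Round to (0.1981, -0.1282) and repeat: F = (0.032725, -3.123450), J = [[0.586793, 0.356956], [-2.661698, 5.294614]].
Δ = (-0.3175, 0.4303), so (p, q)₂ = (-0.1194, 0.3021).

(-0.1194, 0.3021)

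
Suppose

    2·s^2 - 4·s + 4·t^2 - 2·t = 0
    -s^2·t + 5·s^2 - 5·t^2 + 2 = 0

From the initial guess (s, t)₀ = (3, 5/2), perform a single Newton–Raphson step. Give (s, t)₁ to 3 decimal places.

(1.593, 1.681)

At (3, 5/2): F = (26.000, -6.750).
Jacobian J = [[4·s - 4, 8·t - 2], [-2·s·t + 10·s, -s^2 - 10·t]].
At the point, J = [[8.000, 18.000], [15.000, -34.000]] (det J = -542.000).
Solving J·Δ = −F gives Δ = (-1.407, -0.819).
Then the next iterate is (s, t)₁ = (1.593, 1.681).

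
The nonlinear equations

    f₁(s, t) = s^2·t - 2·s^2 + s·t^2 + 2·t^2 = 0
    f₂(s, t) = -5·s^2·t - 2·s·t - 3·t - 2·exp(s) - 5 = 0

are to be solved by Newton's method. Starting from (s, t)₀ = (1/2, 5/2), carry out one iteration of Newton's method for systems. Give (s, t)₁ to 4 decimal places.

(-0.3290, 1.7036)

At (1/2, 5/2): F = (15.7500, -21.422443).
Jacobian J = [[2·s·t - 4·s + t^2, s^2 + 2·s·t + 4·t], [-10·s·t - 2·t - 2·exp(s), -5·s^2 - 2·s - 3]].
At the point, J = [[6.7500, 12.7500], [-20.797443, -5.2500]] (det J = 229.729892).
Solving J·Δ = −F gives Δ = (-0.8290, -0.7964).
Then the next iterate is (s, t)₁ = (-0.3290, 1.7036).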